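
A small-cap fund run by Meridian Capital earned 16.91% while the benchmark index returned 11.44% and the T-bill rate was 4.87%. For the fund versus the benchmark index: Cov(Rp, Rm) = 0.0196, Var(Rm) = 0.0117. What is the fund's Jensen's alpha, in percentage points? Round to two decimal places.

β = Cov / Var = 0.0196 / 0.0117 = 1.6752
E[R] = Rf + β(Rm − Rf) = 4.87% + 1.6752 × (11.44% − 4.87%) = 15.8761%
α = Rp − E[R] = 16.91% − 15.8761% = 1.0339

1.03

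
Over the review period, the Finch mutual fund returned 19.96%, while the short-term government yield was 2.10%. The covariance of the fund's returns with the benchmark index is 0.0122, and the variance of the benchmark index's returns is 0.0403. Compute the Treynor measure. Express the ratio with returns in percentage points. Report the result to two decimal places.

59.00

β = Cov / Var = 0.0122 / 0.0403 = 0.3027
Treynor = (Rp − Rf) / β = (19.96% − 2.10%) / 0.3027 = 17.86 / 0.3027 = 59.0023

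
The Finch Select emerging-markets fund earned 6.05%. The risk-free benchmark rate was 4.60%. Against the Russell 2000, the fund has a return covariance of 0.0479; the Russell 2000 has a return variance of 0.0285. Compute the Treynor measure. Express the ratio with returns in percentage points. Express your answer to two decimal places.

0.86

β = Cov / Var = 0.0479 / 0.0285 = 1.6807
Treynor = (Rp − Rf) / β = (6.05% − 4.60%) / 1.6807 = 1.45 / 1.6807 = 0.8627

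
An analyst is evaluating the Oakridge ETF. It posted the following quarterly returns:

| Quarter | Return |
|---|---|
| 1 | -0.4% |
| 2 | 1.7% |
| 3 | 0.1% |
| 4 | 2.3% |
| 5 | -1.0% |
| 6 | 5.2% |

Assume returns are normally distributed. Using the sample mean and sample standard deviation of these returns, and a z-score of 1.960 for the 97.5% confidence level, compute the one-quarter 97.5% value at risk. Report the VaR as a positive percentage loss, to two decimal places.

3.15

Mean return μ = 7.90 / 6 = 1.3167%
Sample std dev = √[25.9883 / 5] = 2.2798%
VaR = −(μ − z·σ) = −(1.3167 − 1.960 × 2.2798) = −(-3.1517) = 3.1517%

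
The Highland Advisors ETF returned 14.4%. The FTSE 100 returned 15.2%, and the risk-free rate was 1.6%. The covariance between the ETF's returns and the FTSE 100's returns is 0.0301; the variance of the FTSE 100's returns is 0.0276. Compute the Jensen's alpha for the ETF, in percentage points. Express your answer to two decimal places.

-2.03

β = Cov / Var = 0.0301 / 0.0276 = 1.0906
E[R] = Rf + β(Rm − Rf) = 1.6% + 1.0906 × (15.2% − 1.6%) = 16.4322%
α = Rp − E[R] = 14.4% − 16.4322% = -2.0322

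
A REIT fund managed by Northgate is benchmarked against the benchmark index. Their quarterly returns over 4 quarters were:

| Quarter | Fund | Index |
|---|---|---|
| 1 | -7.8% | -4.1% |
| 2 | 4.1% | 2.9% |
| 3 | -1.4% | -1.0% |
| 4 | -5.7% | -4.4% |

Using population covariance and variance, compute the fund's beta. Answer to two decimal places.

1.51

r̄p = -2.7000%,  r̄m = -1.6500%
Cov = Σ(rp − r̄p)(rm − r̄m) / 4 = 13.1325
Var(rm) = Σ(rm − r̄m)² / 4 = 8.6725
β = Cov / Var = 13.1325 / 8.6725 = 1.5143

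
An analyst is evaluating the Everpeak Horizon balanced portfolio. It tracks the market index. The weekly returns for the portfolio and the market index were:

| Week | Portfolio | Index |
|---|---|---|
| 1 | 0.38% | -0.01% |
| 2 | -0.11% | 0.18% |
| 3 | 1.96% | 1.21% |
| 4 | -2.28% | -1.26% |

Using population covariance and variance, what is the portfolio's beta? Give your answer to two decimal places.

1.70

r̄p = -0.0125%,  r̄m = 0.0300%
Cov = Σ(rp − r̄p)(rm − r̄m) / 4 = 1.3056
Var(rm) = Σ(rm − r̄m)² / 4 = 0.7702
β = Cov / Var = 1.3056 / 0.7702 = 1.6951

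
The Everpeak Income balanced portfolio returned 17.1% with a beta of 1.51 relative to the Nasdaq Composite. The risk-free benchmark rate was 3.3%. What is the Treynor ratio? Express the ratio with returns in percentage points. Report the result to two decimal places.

9.14

Treynor = (Rp − Rf) / β = (17.1% − 3.3%) / 1.51 = 13.80 / 1.51 = 9.1391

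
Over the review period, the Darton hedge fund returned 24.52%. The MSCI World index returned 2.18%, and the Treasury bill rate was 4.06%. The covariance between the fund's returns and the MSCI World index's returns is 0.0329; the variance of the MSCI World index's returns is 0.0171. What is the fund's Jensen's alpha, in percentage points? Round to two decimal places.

β = Cov / Var = 0.0329 / 0.0171 = 1.9240
E[R] = Rf + β(Rm − Rf) = 4.06% + 1.9240 × (2.18% − 4.06%) = 0.4429%
α = Rp − E[R] = 24.52% − 0.4429% = 24.0771

24.08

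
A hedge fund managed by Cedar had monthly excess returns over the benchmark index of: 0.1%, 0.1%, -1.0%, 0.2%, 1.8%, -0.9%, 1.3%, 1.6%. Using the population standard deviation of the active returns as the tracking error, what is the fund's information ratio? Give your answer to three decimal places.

0.398

Mean return μ = 3.20 / 8 = 0.4000%
Σ(r − μ)² = 8.0800; population σ = √(8.0800/8) = 1.0050%
IR = μ / tracking error = 0.4000 / 1.0050 = 0.3980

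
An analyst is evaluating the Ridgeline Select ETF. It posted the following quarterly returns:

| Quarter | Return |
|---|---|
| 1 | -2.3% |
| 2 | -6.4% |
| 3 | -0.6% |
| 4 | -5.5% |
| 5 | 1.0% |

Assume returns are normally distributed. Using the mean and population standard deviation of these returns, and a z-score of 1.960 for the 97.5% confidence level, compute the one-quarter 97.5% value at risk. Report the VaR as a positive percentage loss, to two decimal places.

8.29

r̄ = (-2.3 − 6.4 − 0.6 − 5.5 + 1) / 5 = -13.80 / 5 = -2.7600%
Σ(r − r̄)² = 39.7720; population σ = √(39.7720/5) = 2.8204%
VaR = −(r̄ − z·σ) = −(-2.7600 − 1.960 × 2.8204) = −(-8.2880) = 8.2880%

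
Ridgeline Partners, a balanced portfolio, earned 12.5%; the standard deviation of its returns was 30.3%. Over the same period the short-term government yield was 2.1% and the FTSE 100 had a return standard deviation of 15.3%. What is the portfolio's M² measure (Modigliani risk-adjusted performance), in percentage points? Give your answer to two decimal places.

Sharpe = (Rp − Rf) / σp = (12.5% − 2.1%) / 30.3% = 0.3432
M² = Rf + Sharpe × σm = 2.1% + 0.3432 × 15.3% = 7.3510%

7.35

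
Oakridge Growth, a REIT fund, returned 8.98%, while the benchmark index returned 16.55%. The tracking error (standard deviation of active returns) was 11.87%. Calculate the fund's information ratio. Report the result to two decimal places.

IR = (Rp − Rb) / TE = (8.98% − 16.55%) / 11.87% = -7.57% / 11.87% = -0.6377

-0.64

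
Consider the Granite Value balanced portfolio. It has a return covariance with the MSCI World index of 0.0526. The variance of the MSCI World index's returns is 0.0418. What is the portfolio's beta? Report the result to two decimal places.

β = Cov(Rp, Rm) / Var(Rm) = 0.0526 / 0.0418 = 1.2584

1.26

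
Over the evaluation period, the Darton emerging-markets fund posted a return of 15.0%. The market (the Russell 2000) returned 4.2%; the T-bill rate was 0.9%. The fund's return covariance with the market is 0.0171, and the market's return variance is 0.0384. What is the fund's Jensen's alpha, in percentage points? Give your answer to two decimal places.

β = Cov / Var = 0.0171 / 0.0384 = 0.4453
E[R] = Rf + β(Rm − Rf) = 0.9% + 0.4453 × (4.2% − 0.9%) = 2.3695%
α = Rp − E[R] = 15.0% − 2.3695% = 12.6305

12.63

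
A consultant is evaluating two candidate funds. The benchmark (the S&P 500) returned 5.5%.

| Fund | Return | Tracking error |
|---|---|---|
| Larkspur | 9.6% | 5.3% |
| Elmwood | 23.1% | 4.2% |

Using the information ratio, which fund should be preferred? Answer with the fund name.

Elmwood

Larkspur: IR = (9.6% − 5.5%) / 5.3% = 0.774
Elmwood: IR = (23.1% − 5.5%) / 4.2% = 4.190
Highest: Elmwood (4.190).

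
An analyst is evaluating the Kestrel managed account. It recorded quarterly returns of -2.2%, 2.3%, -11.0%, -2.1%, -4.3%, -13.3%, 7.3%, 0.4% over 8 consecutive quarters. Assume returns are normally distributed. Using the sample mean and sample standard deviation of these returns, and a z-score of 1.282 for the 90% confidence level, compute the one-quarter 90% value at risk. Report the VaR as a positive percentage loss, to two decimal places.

11.51

r̄ = (-2.2 + 2.3 − 11 − 2.1 − 4.3 − 13.3 + 7.3 + 0.4) / 8 = -2.8625%
Σ(r − r̄)² = 318.8188; sample σ = √(318.8188/7) = 6.7487%
VaR = −(r̄ − z·σ) = −(-2.8625 − 1.282 × 6.7487) = −(-11.5143) = 11.5143%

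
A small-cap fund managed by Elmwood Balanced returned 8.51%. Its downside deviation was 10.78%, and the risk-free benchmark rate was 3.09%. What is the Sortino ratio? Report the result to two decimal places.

Sortino = (Rp − Rf) / σd = (8.51% − 3.09%) / 10.78% = 5.42% / 10.78% = 0.5028

0.50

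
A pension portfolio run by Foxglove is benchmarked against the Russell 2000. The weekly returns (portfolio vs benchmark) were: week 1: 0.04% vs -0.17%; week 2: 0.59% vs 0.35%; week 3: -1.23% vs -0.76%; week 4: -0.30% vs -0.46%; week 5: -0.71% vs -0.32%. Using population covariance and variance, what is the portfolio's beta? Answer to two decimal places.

1.58

r̄p = -0.3220%,  r̄m = -0.2720%
Cov = Σ(rp − r̄p)(rm − r̄m) / 5 = 0.2124
Var(rm) = Σ(rm − r̄m)² / 5 = 0.1346
β = Cov / Var = 0.2124 / 0.1346 = 1.5780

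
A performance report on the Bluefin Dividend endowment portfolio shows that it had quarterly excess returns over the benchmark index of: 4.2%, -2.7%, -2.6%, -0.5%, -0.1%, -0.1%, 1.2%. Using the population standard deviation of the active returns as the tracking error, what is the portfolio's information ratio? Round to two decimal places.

r̄ = (4.2 − 2.7 − 2.6 − 0.5 − 0.1 − 0.1 + 1.2) / 7 = -0.60 / 7 = -0.0857%
Σ(r − r̄)² = (4.2 − (-0.0857))² + (-2.7 − (-0.0857))² + … = 33.3486
σ = √[33.3486 / 7] = 2.1827%
IR = r̄ / tracking error = -0.0857 / 2.1827 = -0.0393

-0.04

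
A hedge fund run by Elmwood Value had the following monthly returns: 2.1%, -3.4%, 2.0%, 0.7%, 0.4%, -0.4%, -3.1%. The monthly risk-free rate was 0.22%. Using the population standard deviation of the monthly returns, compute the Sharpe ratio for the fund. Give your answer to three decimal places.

Mean return μ = -1.70 / 7 = -0.2429%
Σ(r − μ)² = (2.1 − (-0.2429))² + (-3.4 − (-0.2429))² + … = 29.9771
population σ = √(29.9771 / 7) = √4.2824 = 2.0694%
Sharpe = (μ − rf) / σ = (-0.2429 − 0.22) / 2.0694 = -0.4629 / 2.0694 = -0.2237

-0.224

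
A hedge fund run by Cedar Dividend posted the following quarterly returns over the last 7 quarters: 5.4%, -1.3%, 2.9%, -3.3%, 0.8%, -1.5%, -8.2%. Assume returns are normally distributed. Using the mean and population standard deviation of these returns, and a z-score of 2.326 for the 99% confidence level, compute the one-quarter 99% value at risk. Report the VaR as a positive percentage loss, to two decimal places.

r̄ = (5.4 − 1.3 + 2.9 − 3.3 + 0.8 − 1.5 − 8.2) / 7 = -0.7429%
Population σ = √[Σ(r − r̄)² / 7] = √[116.4171 / 7] = √16.6310 = 4.0781%
VaR = −(r̄ − z·σ) = −(-0.7429 − 2.326 × 4.0781) = −(-10.2286) = 10.2286%

10.23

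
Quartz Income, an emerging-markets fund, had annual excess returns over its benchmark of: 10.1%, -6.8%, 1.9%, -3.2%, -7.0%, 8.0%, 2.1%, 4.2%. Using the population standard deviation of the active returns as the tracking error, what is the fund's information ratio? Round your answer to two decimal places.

0.19

μ = (10.1 − 6.8 + 1.9 − 3.2 − 7 + 8 + 2.1 + 4.2) / 8 = 1.1625%
Σ(r − μ)² = (10.1 − 1.1625)² + (-6.8 − 1.1625)² + (1.9 − 1.1625)² + … = 286.3388
population σ = √(286.3388 / 8) = √35.7924 = 5.9827%
IR = μ / tracking error = 1.1625 / 5.9827 = 0.1943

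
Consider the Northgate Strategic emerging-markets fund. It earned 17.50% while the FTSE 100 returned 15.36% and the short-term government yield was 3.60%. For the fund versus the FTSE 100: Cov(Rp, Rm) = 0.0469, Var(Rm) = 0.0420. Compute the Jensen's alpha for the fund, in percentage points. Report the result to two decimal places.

0.77

β = Cov / Var = 0.0469 / 0.0420 = 1.1167
E[R] = Rf + β(Rm − Rf) = 3.60% + 1.1167 × (15.36% − 3.60%) = 16.7324%
α = Rp − E[R] = 17.50% − 16.7324% = 0.7676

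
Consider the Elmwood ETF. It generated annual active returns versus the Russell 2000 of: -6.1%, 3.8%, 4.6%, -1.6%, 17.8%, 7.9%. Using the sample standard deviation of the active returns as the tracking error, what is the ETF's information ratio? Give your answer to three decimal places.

0.535

r̄ = (-6.1 + 3.8 + 4.6 − 1.6 + 17.8 + 7.9) / 6 = 26.40 / 6 = 4.4000%
Σ(r − r̄)² = 338.4600; sample σ = √(338.4600/5) = 8.2275%
IR = r̄ / tracking error = 4.4000 / 8.2275 = 0.5348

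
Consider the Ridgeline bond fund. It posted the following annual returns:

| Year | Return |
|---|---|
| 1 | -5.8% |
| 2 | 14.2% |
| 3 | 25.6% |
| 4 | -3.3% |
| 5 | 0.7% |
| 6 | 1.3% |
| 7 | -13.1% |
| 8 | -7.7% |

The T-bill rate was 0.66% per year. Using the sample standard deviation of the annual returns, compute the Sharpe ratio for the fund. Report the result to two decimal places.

0.07

r̄ = (-5.8 + 14.2 + 25.6 − 3.3 + 0.7 + 1.3 − 13.1 − 7.7) / 8 = 1.4875%
Sample σ = √[Σ(r − r̄)² / 7] = √[1116.9088 / 7] = √159.5584 = 12.6316%
Sharpe = (r̄ − rf) / σ = (1.4875 − 0.66) / 12.6316 = 0.8275 / 12.6316 = 0.0655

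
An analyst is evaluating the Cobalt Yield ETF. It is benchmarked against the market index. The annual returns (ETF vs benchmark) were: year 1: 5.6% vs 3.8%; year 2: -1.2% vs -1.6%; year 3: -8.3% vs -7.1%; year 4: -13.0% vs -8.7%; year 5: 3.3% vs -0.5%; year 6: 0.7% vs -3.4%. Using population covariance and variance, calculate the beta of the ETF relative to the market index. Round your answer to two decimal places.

r̄p = -2.1500%,  r̄m = -2.9167%
Cov = Σ(rp − r̄p)(rm − r̄m) / 6 = 25.5958
Var(rm) = Σ(rm − r̄m)² / 6 = 17.3114
β = Cov / Var = 25.5958 / 17.3114 = 1.4786

1.48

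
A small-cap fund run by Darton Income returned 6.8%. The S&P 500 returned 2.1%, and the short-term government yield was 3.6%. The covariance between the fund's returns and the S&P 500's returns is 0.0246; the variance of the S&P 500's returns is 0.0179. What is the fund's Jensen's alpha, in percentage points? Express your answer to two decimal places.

β = Cov / Var = 0.0246 / 0.0179 = 1.3743
E[R] = Rf + β(Rm − Rf) = 3.6% + 1.3743 × (2.1% − 3.6%) = 1.5386%
α = Rp − E[R] = 6.8% − 1.5386% = 5.2614

5.26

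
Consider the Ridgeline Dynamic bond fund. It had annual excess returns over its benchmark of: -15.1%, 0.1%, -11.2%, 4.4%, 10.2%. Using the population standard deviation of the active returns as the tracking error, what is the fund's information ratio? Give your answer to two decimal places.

-0.24

r̄ = (-15.1 + 0.1 − 11.2 + 4.4 + 10.2) / 5 = -2.3200%
Population std dev = √[449.9480 / 5] = 9.4863%
IR = r̄ / tracking error = -2.3200 / 9.4863 = -0.2446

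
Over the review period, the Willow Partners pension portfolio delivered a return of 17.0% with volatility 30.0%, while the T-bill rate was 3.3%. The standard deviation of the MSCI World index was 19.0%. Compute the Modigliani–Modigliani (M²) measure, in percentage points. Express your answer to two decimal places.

Sharpe = (Rp − Rf) / σp = (17.0% − 3.3%) / 30.0% = 0.4567
M² = Rf + Sharpe × σm = 3.3% + 0.4567 × 19.0% = 11.9773%

11.98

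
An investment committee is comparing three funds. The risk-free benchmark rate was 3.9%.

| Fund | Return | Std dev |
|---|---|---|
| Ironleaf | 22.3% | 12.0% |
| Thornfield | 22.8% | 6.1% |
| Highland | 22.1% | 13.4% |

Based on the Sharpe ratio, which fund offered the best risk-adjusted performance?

Thornfield

Ironleaf: Sharpe ratio = (22.3% − 3.9%) / 12.0% = 1.533
Thornfield: Sharpe ratio = (22.8% − 3.9%) / 6.1% = 3.098
Highland: Sharpe ratio = (22.1% − 3.9%) / 13.4% = 1.358
Highest: Thornfield (3.098).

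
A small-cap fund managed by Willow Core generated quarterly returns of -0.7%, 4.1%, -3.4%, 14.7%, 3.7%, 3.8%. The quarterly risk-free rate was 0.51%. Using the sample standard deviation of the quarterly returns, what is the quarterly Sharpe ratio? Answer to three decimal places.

Mean return μ = 22.20 / 6 = 3.7000%
Σ(r − μ)² = 190.9400; sample σ = √(190.9400/5) = 6.1796%
Sharpe = (μ − rf) / σ = (3.7000 − 0.51) / 6.1796 = 3.1900 / 6.1796 = 0.5162

0.516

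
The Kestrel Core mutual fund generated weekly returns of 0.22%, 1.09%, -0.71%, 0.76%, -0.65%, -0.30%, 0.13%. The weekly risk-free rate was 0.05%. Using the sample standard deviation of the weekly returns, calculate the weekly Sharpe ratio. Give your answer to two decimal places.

0.04

r̄ = (0.22 + 1.09 − 0.71 + 0.76 − 0.65 − 0.3 + 0.13) / 7 = 0.540 / 7 = 0.0771%
Sample std dev = √[2.8059 / 6] = 0.6838%
Sharpe = (r̄ − rf) / σ = (0.0771 − 0.05) / 0.6838 = 0.0271 / 0.6838 = 0.0396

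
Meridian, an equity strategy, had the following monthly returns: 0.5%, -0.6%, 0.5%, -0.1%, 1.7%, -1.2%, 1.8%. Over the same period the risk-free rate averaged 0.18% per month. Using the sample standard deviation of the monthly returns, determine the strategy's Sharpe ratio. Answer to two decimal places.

Mean return r̄ = 2.60 / 7 = 0.3714%
Sample σ = √[Σ(r − r̄)² / 6] = √[7.4743 / 6] = √1.2457 = 1.1161%
Sharpe = (r̄ − rf) / σ = (0.3714 − 0.18) / 1.1161 = 0.1914 / 1.1161 = 0.1715

0.17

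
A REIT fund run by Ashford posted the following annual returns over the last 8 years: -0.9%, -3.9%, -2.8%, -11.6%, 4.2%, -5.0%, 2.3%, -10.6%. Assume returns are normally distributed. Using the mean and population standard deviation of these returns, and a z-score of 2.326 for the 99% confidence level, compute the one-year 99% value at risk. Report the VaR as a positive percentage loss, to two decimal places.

μ = (-0.9 − 3.9 − 2.8 − 11.6 + 4.2 − 5 + 2.3 − 10.6) / 8 = -3.5375%
Σ(r − μ)² = (-0.9 − (-3.5375))² + (-3.9 − (-3.5375))² + … = 218.5988
σ = √[218.5988 / 8] = 5.2273%
VaR = −(μ − z·σ) = −(-3.5375 − 2.326 × 5.2273) = −(-15.6962) = 15.6962%

15.70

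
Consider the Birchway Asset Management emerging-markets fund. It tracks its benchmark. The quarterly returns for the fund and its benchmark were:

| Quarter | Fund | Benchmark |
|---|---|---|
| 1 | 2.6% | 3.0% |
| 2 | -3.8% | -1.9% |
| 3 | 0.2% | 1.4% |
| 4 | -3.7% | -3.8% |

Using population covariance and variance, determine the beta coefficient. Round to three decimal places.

r̄p = -1.1750%,  r̄m = -0.3250%
Cov = Σ(rp − r̄p)(rm − r̄m) / 4 = 6.9581
Var(rm) = Σ(rm − r̄m)² / 4 = 7.1469
β = Cov / Var = 6.9581 / 7.1469 = 0.9736

0.974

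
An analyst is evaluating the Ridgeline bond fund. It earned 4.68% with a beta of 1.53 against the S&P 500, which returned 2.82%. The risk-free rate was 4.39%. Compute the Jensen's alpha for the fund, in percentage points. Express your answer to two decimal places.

CAPM expected return = Rf + β(Rm − Rf) = 4.39% + 1.53 × (2.82% − 4.39%) = 4.39 + 1.53 × -1.57 = 1.9879%
Jensen's α = Rp − E[R] = 4.68% − 1.9879% = 2.6921

2.69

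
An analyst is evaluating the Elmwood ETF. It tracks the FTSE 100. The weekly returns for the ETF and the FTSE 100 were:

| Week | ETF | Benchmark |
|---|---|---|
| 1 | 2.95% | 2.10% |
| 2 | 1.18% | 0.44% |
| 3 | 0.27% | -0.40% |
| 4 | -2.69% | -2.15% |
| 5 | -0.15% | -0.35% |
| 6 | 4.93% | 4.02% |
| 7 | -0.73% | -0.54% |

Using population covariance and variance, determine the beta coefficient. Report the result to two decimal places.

1.22

r̄p = 0.8229%,  r̄m = 0.4457%
Cov = Σ(rp − r̄p)(rm − r̄m) / 7 = 4.2982
Var(rm) = Σ(rm − r̄m)² / 7 = 3.5100
β = Cov / Var = 4.2982 / 3.5100 = 1.2246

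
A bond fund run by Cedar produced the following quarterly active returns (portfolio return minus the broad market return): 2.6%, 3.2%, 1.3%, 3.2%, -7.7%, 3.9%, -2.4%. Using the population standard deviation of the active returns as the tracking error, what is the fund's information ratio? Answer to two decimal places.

0.15

r̄ = (2.6 + 3.2 + 1.3 + 3.2 − 7.7 + 3.9 − 2.4) / 7 = 0.5857%
Population std dev = √[106.7886 / 7] = 3.9058%
IR = r̄ / tracking error = 0.5857 / 3.9058 = 0.1500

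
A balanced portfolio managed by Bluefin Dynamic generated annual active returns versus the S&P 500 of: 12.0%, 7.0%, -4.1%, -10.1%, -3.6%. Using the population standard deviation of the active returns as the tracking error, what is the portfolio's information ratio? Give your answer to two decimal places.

0.03

r̄ = (12 + 7 − 4.1 − 10.1 − 3.6) / 5 = 0.2400%
Population σ = √[Σ(r − r̄)² / 5] = √[324.4920 / 5] = √64.8984 = 8.0560%
IR = r̄ / tracking error = 0.2400 / 8.0560 = 0.0298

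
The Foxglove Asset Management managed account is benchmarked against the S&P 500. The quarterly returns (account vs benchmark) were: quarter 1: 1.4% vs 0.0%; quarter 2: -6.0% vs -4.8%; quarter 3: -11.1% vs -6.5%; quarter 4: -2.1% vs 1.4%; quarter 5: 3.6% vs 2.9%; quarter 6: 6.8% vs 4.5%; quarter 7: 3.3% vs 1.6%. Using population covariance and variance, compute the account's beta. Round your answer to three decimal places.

r̄p = -0.5857%,  r̄m = -0.1286%
Cov = Σ(rp − r̄p)(rm − r̄m) / 7 = 20.5433
Var(rm) = Σ(rm − r̄m)² / 7 = 14.0506
β = Cov / Var = 20.5433 / 14.0506 = 1.4621

1.462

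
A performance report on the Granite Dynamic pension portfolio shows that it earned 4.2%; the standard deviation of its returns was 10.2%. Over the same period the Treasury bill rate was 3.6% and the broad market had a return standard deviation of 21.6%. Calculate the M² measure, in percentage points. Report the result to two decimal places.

Sharpe = (Rp − Rf) / σp = (4.2% − 3.6%) / 10.2% = 0.0588
M² = Rf + Sharpe × σm = 3.6% + 0.0588 × 21.6% = 4.8701%

4.87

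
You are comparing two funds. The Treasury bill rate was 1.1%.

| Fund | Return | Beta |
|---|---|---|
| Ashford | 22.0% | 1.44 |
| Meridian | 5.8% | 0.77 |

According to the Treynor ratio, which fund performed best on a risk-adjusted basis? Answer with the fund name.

Ashford

Ashford: Treynor = (22.0% − 1.1%) / 1.44 = 14.514
Meridian: Treynor = (5.8% − 1.1%) / 0.77 = 6.104
Highest: Ashford (14.514).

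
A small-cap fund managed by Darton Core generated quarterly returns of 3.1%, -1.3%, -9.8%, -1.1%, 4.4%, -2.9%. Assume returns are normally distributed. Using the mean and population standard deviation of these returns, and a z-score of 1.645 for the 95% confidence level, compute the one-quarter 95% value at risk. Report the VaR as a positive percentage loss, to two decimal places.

8.83

Mean return r̄ = -7.60 / 6 = -1.2667%
Σ(r − r̄)² = (3.1 − (-1.2667))² + (-1.3 − (-1.2667))² + … = 126.6933
population σ = √(126.6933 / 6) = √21.1156 = 4.5952%
VaR = −(r̄ − z·σ) = −(-1.2667 − 1.645 × 4.5952) = −(-8.8258) = 8.8258%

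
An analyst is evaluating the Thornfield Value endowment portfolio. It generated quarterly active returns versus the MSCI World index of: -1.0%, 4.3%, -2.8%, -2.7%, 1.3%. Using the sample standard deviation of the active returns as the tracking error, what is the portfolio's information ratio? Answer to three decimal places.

r̄ = (-1 + 4.3 − 2.8 − 2.7 + 1.3) / 5 = -0.90 / 5 = -0.1800%
Sample std dev = √[36.1480 / 4] = 3.0062%
IR = r̄ / tracking error = -0.1800 / 3.0062 = -0.0599

-0.060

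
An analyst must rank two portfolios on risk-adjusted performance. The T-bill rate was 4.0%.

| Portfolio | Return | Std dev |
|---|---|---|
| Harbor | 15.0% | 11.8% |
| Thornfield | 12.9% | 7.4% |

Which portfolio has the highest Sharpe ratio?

Harbor: Sharpe ratio = (15.0% − 4.0%) / 11.8% = 0.932
Thornfield: Sharpe ratio = (12.9% − 4.0%) / 7.4% = 1.203
Highest: Thornfield (1.203).

Thornfield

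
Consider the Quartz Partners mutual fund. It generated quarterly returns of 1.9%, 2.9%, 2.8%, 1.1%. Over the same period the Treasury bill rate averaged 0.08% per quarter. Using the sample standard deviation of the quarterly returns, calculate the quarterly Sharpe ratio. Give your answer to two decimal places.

2.48

r̄ = (1.9 + 2.9 + 2.8 + 1.1) / 4 = 2.1750%
Sample std dev = √[2.1475 / 3] = 0.8461%
Sharpe = (r̄ − rf) / σ = (2.1750 − 0.08) / 0.8461 = 2.0950 / 0.8461 = 2.4761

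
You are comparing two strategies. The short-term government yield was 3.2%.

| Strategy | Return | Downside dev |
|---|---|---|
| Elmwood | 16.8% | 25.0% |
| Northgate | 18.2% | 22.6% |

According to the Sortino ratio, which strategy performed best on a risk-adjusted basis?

Elmwood: Sortino ratio = (16.8% − 3.2%) / 25.0% = 0.544
Northgate: Sortino ratio = (18.2% − 3.2%) / 22.6% = 0.664
Highest: Northgate (0.664).

Northgate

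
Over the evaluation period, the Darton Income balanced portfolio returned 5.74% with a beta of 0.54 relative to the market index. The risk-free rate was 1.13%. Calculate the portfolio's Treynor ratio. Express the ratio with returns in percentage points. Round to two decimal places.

8.54

Treynor = (Rp − Rf) / β = (5.74% − 1.13%) / 0.54 = 4.61 / 0.54 = 8.5370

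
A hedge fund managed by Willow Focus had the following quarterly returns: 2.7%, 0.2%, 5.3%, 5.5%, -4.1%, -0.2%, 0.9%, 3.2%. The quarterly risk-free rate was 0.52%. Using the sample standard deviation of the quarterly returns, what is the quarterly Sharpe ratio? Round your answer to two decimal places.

0.37

Mean return r̄ = 13.50 / 8 = 1.6875%
Σ(r − r̄)² = (2.7 − 1.6875)² + (0.2 − 1.6875)² + … = 70.7888
sample σ = √(70.7888 / 7) = √10.1127 = 3.1800%
Sharpe = (r̄ − rf) / σ = (1.6875 − 0.52) / 3.1800 = 1.1675 / 3.1800 = 0.3671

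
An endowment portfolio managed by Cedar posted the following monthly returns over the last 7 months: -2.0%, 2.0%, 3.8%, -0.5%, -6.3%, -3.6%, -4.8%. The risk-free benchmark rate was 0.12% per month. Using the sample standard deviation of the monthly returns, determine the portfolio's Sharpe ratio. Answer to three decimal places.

μ = (-2 + 2 + 3.8 − 0.5 − 6.3 − 3.6 − 4.8) / 7 = -11.40 / 7 = -1.6286%
Sample std dev = √[79.8143 / 6] = 3.6472%
Sharpe = (μ − rf) / σ = (-1.6286 − 0.12) / 3.6472 = -1.7486 / 3.6472 = -0.4794

-0.479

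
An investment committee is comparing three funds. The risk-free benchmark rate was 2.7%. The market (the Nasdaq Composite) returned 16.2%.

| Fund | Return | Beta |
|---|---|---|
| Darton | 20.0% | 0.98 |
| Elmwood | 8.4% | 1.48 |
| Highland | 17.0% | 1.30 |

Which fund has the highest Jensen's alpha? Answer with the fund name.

Darton

Darton: α = 20.0% − [2.7% + 0.98 × (16.2% − 2.7%)] = 4.070
Elmwood: α = 8.4% − [2.7% + 1.48 × (16.2% − 2.7%)] = -14.280
Highland: α = 17.0% − [2.7% + 1.30 × (16.2% − 2.7%)] = -3.250
Highest: Darton (4.070).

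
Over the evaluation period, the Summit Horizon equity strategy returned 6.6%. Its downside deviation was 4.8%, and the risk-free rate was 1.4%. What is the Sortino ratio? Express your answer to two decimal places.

1.08

Sortino = (Rp − Rf) / σd = (6.6% − 1.4%) / 4.8% = 5.20% / 4.8% = 1.0833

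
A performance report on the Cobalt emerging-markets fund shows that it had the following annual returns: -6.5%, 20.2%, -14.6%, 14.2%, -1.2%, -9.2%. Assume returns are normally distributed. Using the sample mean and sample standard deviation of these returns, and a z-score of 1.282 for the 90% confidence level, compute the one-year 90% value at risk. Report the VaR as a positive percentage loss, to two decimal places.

17.19

Mean return μ = 2.90 / 6 = 0.4833%
Sample std dev = √[949.7683 / 5] = 13.7824%
VaR = −(μ − z·σ) = −(0.4833 − 1.282 × 13.7824) = −(-17.1857) = 17.1857%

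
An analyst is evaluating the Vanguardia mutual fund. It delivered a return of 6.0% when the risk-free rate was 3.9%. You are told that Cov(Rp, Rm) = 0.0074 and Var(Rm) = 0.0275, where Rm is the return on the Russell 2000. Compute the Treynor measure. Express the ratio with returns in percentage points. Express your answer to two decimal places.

7.80

β = Cov / Var = 0.0074 / 0.0275 = 0.2691
Treynor = (Rp − Rf) / β = (6.0% − 3.9%) / 0.2691 = 2.10 / 0.2691 = 7.8038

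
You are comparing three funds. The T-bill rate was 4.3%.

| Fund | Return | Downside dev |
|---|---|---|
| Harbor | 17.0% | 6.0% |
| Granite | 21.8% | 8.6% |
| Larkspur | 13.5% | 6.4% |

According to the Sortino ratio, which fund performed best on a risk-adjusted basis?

Harbor

Harbor: Sortino ratio = (17.0% − 4.3%) / 6.0% = 2.117
Granite: Sortino ratio = (21.8% − 4.3%) / 8.6% = 2.035
Larkspur: Sortino ratio = (13.5% − 4.3%) / 6.4% = 1.438
Highest: Harbor (2.117).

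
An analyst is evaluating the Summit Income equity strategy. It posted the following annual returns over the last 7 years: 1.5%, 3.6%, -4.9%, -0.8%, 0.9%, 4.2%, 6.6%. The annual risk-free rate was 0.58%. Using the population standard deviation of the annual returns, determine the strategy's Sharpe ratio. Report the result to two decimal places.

0.29

Mean return r̄ = 11.10 / 7 = 1.5857%
Σ(r − r̄)² = (1.5 − 1.5857)² + (3.6 − 1.5857)² + (-4.9 − 1.5857)² + … = 84.2686
σ = √[84.2686 / 7] = 3.4696%
Sharpe = (r̄ − rf) / σ = (1.5857 − 0.58) / 3.4696 = 1.0057 / 3.4696 = 0.2899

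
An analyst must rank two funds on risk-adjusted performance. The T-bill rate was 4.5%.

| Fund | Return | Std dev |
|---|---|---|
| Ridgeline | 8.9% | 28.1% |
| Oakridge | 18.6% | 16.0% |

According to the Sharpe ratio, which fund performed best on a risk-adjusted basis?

Oakridge

Ridgeline: Sharpe ratio = (8.9% − 4.5%) / 28.1% = 0.157
Oakridge: Sharpe ratio = (18.6% − 4.5%) / 16.0% = 0.881
Highest: Oakridge (0.881).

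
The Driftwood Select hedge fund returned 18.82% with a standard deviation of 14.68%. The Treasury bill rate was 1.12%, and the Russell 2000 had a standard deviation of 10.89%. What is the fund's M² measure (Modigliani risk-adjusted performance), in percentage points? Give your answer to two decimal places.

14.25

Sharpe = (Rp − Rf) / σp = (18.82% − 1.12%) / 14.68% = 1.2057
M² = Rf + Sharpe × σm = 1.12% + 1.2057 × 10.89% = 14.2501%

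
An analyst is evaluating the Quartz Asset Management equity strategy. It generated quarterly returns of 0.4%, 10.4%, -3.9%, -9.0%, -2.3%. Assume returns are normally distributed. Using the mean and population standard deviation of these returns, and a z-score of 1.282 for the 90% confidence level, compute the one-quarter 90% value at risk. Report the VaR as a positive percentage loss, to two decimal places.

9.11

Mean return r̄ = -4.40 / 5 = -0.8800%
Σ(r − r̄)² = 205.9480; population σ = √(205.9480/5) = 6.4179%
VaR = −(r̄ − z·σ) = −(-0.8800 − 1.282 × 6.4179) = −(-9.1077) = 9.1077%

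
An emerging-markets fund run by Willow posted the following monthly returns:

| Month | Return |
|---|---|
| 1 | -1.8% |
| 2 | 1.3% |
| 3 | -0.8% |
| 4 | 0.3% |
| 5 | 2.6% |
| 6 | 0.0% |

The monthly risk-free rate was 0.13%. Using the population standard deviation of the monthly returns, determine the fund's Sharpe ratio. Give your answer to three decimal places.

r̄ = (-1.8 + 1.3 − 0.8 + 0.3 + 2.6 + 0) / 6 = 0.2667%
Population σ = √[Σ(r − r̄)² / 6] = √[11.9933 / 6] = √1.9989 = 1.4138%
Sharpe = (r̄ − rf) / σ = (0.2667 − 0.13) / 1.4138 = 0.1367 / 1.4138 = 0.0967

0.097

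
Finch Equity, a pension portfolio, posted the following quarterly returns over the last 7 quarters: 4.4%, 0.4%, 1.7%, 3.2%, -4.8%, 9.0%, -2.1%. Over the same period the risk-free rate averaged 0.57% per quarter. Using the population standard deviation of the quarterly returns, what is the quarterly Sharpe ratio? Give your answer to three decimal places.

r̄ = (4.4 + 0.4 + 1.7 + 3.2 − 4.8 + 9 − 2.1) / 7 = 11.80 / 7 = 1.6857%
Population std dev = √[121.2086 / 7] = 4.1612%
Sharpe = (r̄ − rf) / σ = (1.6857 − 0.57) / 4.1612 = 1.1157 / 4.1612 = 0.2681

0.268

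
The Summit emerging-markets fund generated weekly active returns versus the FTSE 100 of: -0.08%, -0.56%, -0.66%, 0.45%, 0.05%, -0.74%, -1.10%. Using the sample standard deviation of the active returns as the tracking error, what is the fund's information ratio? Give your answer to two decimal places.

μ = (-0.08 − 0.56 − 0.66 + 0.45 + 0.05 − 0.74 − 1.1) / 7 = -2.640 / 7 = -0.3771%
Σ(r − μ)² = 1.7225; sample σ = √(1.7225/6) = 0.5358%
IR = μ / tracking error = -0.3771 / 0.5358 = -0.7038

-0.70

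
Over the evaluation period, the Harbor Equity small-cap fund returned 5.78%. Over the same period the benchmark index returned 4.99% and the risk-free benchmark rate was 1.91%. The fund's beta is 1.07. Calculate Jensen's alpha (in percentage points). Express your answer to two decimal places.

CAPM expected return = Rf + β(Rm − Rf) = 1.91% + 1.07 × (4.99% − 1.91%) = 1.91 + 1.07 × 3.08 = 5.2056%
Jensen's α = Rp − E[R] = 5.78% − 5.2056% = 0.5744

0.57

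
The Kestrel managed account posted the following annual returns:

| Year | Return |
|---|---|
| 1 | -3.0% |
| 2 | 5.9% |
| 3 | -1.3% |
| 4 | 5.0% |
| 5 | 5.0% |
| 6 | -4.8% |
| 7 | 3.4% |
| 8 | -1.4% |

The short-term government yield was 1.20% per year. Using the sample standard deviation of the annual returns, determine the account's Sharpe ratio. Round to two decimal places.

-0.02

Mean return μ = 8.80 / 8 = 1.1000%
Σ(r − μ)² = 122.3800; sample σ = √(122.3800/7) = 4.1813%
Sharpe = (μ − rf) / σ = (1.1000 − 1.2) / 4.1813 = -0.1000 / 4.1813 = -0.0239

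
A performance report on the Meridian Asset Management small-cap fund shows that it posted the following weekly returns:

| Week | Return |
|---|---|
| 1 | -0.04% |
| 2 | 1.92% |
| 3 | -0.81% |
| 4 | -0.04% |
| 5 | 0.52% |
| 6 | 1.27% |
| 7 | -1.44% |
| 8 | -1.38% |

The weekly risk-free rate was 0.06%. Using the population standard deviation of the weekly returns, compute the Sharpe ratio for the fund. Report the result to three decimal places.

-0.053

r̄ = (-0.04 + 1.92 − 0.81 − 0.04 + 0.52 + 1.27 − 1.44 − 1.38) / 8 = 0.000 / 8 = 0.0000%
Σ(r − r̄)² = (-0.04 − 0.0000)² + (1.92 − 0.0000)² + (-0.81 − 0.0000)² + … = 10.2070
σ = √[10.2070 / 8] = 1.1295%
Sharpe = (r̄ − rf) / σ = (0.0000 − 0.06) / 1.1295 = -0.0600 / 1.1295 = -0.0531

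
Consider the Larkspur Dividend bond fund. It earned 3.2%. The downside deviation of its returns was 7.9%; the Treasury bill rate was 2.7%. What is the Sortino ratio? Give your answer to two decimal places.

Sortino = (Rp − Rf) / σd = (3.2% − 2.7%) / 7.9% = 0.50% / 7.9% = 0.0633

0.06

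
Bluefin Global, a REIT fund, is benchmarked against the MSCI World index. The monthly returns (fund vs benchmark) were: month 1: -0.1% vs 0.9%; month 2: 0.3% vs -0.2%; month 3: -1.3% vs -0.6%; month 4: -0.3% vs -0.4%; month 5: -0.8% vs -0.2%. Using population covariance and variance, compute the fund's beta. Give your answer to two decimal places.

0.51

r̄p = -0.4400%,  r̄m = -0.1000%
Cov = Σ(rp − r̄p)(rm − r̄m) / 5 = 0.1380
Var(rm) = Σ(rm − r̄m)² / 5 = 0.2720
β = Cov / Var = 0.1380 / 0.2720 = 0.5074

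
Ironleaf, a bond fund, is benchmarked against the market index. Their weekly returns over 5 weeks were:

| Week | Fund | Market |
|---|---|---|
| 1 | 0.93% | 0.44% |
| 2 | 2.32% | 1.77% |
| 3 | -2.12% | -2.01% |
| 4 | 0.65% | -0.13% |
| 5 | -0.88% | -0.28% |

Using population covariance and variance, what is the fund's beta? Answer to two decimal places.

r̄p = 0.1800%,  r̄m = -0.0420%
Cov = Σ(rp − r̄p)(rm − r̄m) / 5 = 1.7953
Var(rm) = Σ(rm − r̄m)² / 5 = 1.4906
β = Cov / Var = 1.7953 / 1.4906 = 1.2044

1.20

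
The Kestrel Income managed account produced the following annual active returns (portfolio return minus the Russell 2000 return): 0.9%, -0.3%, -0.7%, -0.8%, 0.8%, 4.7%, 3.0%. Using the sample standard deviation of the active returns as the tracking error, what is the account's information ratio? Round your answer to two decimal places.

0.53

r̄ = (0.9 − 0.3 − 0.7 − 0.8 + 0.8 + 4.7 + 3) / 7 = 7.60 / 7 = 1.0857%
Σ(r − r̄)² = 25.5086; sample σ = √(25.5086/6) = 2.0619%
IR = r̄ / tracking error = 1.0857 / 2.0619 = 0.5266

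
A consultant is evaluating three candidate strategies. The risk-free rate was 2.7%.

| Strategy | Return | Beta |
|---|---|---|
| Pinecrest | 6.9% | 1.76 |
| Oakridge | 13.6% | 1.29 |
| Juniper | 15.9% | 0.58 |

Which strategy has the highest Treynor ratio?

Pinecrest: Treynor = (6.9% − 2.7%) / 1.76 = 2.386
Oakridge: Treynor = (13.6% − 2.7%) / 1.29 = 8.450
Juniper: Treynor = (15.9% − 2.7%) / 0.58 = 22.759
Highest: Juniper (22.759).

Juniper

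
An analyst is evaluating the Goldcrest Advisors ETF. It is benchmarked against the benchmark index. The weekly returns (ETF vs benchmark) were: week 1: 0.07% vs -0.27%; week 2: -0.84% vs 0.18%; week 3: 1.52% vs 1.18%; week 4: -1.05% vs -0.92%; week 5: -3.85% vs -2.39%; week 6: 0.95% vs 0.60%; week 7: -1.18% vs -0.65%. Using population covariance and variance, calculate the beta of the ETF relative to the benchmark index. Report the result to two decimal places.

1.44

r̄p = -0.6257%,  r̄m = -0.3243%
Cov = Σ(rp − r̄p)(rm − r̄m) / 7 = 1.6725
Var(rm) = Σ(rm − r̄m)² / 7 = 1.1575
β = Cov / Var = 1.6725 / 1.1575 = 1.4449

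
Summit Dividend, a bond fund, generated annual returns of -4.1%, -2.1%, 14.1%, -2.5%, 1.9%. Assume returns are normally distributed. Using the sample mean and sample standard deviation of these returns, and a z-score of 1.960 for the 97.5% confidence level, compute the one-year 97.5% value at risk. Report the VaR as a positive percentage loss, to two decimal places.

r̄ = (-4.1 − 2.1 + 14.1 − 2.5 + 1.9) / 5 = 7.30 / 5 = 1.4600%
Σ(r − r̄)² = (-4.1 − 1.4600)² + (-2.1 − 1.4600)² + (14.1 − 1.4600)² + … = 219.2320
σ = √[219.2320 / 4] = 7.4032%
VaR = −(r̄ − z·σ) = −(1.4600 − 1.960 × 7.4032) = −(-13.0503) = 13.0503%

13.05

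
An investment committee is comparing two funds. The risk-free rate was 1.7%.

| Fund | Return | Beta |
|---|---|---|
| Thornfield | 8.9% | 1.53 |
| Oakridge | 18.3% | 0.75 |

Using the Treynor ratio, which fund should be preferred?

Oakridge

Thornfield: Treynor = (8.9% − 1.7%) / 1.53 = 4.706
Oakridge: Treynor = (18.3% − 1.7%) / 0.75 = 22.133
Highest: Oakridge (22.133).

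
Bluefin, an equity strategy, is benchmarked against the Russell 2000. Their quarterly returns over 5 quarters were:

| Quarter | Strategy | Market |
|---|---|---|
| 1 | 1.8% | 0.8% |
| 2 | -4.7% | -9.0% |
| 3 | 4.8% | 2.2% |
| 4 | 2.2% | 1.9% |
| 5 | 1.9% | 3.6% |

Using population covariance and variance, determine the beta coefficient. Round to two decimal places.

r̄p = 1.2000%,  r̄m = -0.1000%
Cov = Σ(rp − r̄p)(rm − r̄m) / 5 = 13.1840
Var(rm) = Σ(rm − r̄m)² / 5 = 20.6000
β = Cov / Var = 13.1840 / 20.6000 = 0.6400

0.64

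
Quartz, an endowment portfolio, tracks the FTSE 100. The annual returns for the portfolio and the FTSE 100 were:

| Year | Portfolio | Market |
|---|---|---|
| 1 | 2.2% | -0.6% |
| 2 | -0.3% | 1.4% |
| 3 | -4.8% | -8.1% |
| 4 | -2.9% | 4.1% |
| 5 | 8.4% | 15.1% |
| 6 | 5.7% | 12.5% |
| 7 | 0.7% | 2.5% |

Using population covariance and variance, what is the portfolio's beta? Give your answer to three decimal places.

0.512

r̄p = 1.2857%,  r̄m = 3.8429%
Cov = Σ(rp − r̄p)(rm − r̄m) / 7 = 27.2149
Var(rm) = Σ(rm − r̄m)² / 7 = 53.1253
β = Cov / Var = 27.2149 / 53.1253 = 0.5123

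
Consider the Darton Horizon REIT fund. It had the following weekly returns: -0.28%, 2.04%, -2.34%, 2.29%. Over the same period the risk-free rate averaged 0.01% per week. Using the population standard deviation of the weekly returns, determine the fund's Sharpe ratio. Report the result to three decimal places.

0.221

Mean return μ = 1.710 / 4 = 0.4275%
Population std dev = √[14.2287 / 4] = 1.8860%
Sharpe = (μ − rf) / σ = (0.4275 − 0.01) / 1.8860 = 0.4175 / 1.8860 = 0.2214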